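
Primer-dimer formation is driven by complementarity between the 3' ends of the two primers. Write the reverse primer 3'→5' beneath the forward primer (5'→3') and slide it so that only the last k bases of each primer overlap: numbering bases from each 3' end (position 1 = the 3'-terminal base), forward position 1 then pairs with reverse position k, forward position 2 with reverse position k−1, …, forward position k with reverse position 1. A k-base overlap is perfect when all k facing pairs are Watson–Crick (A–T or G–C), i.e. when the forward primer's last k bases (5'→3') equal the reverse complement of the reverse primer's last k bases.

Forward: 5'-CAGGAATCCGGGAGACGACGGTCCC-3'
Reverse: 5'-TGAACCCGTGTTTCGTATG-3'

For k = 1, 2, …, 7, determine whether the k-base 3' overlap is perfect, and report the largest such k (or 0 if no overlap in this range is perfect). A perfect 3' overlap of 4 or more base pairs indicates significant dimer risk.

Last 7 bases (5'→3') — forward …CGGTCCC, reverse …TCGTATG.
Reverse complement of the reverse primer's last 7 bases: CATACGA; its first k bases are the reverse complement of the reverse primer's last k bases, so a perfect k-base overlap needs the forward primer's last k bases to equal them.
Comparing (forward last k vs required): k=1: C vs C ✓; k=2: CC vs CA ✗; k=3: CCC vs CAT ✗; k=4: TCCC vs CATA ✗; k=5: GTCCC vs CATAC ✗; k=6: GGTCCC vs CATACG ✗; k=7: CGGTCCC vs CATACGA ✗.
Only k = 1 is perfect, so the longest perfect 3' overlap is 1.

Longest perfect overlap: 1 complementary base pair; below the dimer-risk threshold (threshold 4).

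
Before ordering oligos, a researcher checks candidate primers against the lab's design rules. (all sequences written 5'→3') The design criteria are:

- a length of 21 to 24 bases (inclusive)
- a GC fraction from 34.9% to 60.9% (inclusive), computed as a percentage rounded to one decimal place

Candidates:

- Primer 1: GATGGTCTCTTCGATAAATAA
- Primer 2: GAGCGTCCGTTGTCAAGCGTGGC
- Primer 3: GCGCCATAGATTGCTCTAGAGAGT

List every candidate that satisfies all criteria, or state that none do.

Primer 1 (21 nt, A=7 T=7 G=4 C=3): length 21 ✓; GC 7/21 = 33.3%, outside 34.9–60.9% ✗ — fails.
Primer 2 (23 nt, A=3 T=5 G=9 C=6): length 23 ✓; GC 15/23 = 65.2%, outside 34.9–60.9% ✗ — fails.
Primer 3 (24 nt, A=6 T=6 G=7 C=5): length 24 ✓; GC 12/24 = 50.0% ✓ — passes.

Primer 3 only.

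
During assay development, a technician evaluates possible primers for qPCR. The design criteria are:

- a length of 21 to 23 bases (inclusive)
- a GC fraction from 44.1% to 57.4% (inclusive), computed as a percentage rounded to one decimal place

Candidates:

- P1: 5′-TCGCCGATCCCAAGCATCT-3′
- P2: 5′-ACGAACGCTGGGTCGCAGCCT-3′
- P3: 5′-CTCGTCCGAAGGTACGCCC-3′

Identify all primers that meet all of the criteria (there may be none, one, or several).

None of the candidates satisfy all criteria.

P1 (19 nt, A=4 T=4 G=3 C=8): length 19, outside 21–23 ✗; GC 11/19 = 57.9%, outside 44.1–57.4% ✗ — fails.
P2 (21 nt, A=4 T=3 G=7 C=7): length 21 ✓; GC 14/21 = 66.7%, outside 44.1–57.4% ✗ — fails.
P3 (19 nt, A=3 T=3 G=5 C=8): length 19, outside 21–23 ✗; GC 13/19 = 68.4%, outside 44.1–57.4% ✗ — fails.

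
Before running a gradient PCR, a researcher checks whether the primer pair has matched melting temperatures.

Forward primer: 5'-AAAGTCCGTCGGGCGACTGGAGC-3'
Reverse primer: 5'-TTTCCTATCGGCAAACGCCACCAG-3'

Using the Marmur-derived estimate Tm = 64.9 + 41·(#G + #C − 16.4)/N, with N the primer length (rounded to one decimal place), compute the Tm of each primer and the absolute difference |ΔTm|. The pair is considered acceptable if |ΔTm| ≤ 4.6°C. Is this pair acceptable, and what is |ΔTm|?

|ΔTm| = 3.3°C; the pair is acceptable.

Forward: G+C = 15, N = 23 → Tm = 64.9 + 41·(15 − 16.4)/23 = 62.4°C.
Reverse: G+C = 13, N = 24 → Tm = 64.9 + 41·(13 − 16.4)/24 = 59.1°C.
|ΔTm| = |62.4 − 59.1| = 3.3°C, ≤ 4.6°C.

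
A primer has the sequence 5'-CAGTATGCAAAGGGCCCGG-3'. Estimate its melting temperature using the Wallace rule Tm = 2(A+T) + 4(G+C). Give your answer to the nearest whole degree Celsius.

62°C

Base counts: A=5, T=2, G=7, C=5 (length 19).
Tm = 2·(5+2) + 4·(7+5) = 2·7 + 4·12 = 14 + 48 = 62°C.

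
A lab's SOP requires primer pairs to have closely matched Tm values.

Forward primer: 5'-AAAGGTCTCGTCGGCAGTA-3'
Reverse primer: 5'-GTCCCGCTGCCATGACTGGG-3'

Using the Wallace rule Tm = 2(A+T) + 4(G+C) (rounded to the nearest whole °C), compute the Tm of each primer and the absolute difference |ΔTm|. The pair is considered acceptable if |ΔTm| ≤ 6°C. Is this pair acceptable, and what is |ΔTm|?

|ΔTm| = 10°C; the pair is not acceptable.

Forward: A=5 T=4 G=6 C=4 → Tm = 2·9 + 4·10 = 58°C.
Reverse: A=2 T=4 G=7 C=7 → Tm = 2·6 + 4·14 = 68°C.
|ΔTm| = |58 − 68| = 10°C, > 6°C.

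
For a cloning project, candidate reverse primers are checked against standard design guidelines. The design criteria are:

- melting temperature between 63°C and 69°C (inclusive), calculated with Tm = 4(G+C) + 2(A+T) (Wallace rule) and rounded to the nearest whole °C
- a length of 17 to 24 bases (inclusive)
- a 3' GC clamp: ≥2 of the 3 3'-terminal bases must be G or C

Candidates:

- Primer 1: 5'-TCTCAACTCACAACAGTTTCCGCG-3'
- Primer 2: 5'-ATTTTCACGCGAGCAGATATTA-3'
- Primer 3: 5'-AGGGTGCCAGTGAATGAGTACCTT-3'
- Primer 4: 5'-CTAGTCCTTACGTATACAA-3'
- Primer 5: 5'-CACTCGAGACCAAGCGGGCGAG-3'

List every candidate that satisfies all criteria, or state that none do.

Primer 1 (24 nt, A=6 T=6 G=3 C=9): Tm = 2·12 + 4·12 = 72°C, outside 63–69°C ✗; length 24 ✓; 3' end GCG has 3 G/C ✓ — fails.
Primer 2 (22 nt, A=7 T=7 G=4 C=4): Tm = 2·14 + 4·8 = 60°C, outside 63–69°C ✗; length 22 ✓; 3' end TTA has 0 G/C, need ≥2 ✗ — fails.
Primer 3 (24 nt, A=6 T=6 G=8 C=4): Tm = 2·12 + 4·12 = 72°C, outside 63–69°C ✗; length 24 ✓; 3' end CTT has 1 G/C, need ≥2 ✗ — fails.
Primer 4 (19 nt, A=6 T=6 G=2 C=5): Tm = 2·12 + 4·7 = 52°C, outside 63–69°C ✗; length 19 ✓; 3' end CAA has 1 G/C, need ≥2 ✗ — fails.
Primer 5 (22 nt, A=6 T=1 G=8 C=7): Tm = 2·7 + 4·15 = 74°C, outside 63–69°C ✗; length 22 ✓; 3' end GAG has 2 G/C ✓ — fails.

None of the candidates satisfy all criteria.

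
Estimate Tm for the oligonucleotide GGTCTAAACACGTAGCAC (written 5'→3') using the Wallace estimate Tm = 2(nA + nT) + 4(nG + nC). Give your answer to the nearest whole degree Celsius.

Base counts: A=6, T=3, G=4, C=5 (length 18).
Tm = 2·(6+3) + 4·(4+5) = 2·9 + 4·9 = 18 + 36 = 54°C.

54°C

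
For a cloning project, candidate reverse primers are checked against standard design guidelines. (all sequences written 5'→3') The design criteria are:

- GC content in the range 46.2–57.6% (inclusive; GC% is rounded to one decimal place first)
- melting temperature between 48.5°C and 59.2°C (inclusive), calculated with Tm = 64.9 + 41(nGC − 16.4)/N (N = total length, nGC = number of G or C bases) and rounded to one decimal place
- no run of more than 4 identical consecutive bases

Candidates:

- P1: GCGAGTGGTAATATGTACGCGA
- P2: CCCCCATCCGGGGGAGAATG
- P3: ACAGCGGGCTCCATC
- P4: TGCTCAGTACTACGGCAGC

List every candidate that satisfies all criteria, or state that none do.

P1 only.

P1 (22 nt, A=6 T=5 G=8 C=3): GC 11/22 = 50.0% ✓; Tm = 64.9 + 41·(11 − 16.4)/22 = 54.8°C ✓; longest run = 2 ✓ — passes.
P2 (20 nt, A=4 T=2 G=7 C=7): GC 14/20 = 70.0%, outside 46.2–57.6% ✗; Tm = 64.9 + 41·(14 − 16.4)/20 = 60.0°C, outside 48.5–59.2°C ✗; longest run = 5, exceeds 4 ✗ — fails.
P3 (15 nt, A=3 T=2 G=4 C=6): GC 10/15 = 66.7%, outside 46.2–57.6% ✗; Tm = 64.9 + 41·(10 − 16.4)/15 = 47.4°C, outside 48.5–59.2°C ✗; longest run = 3 ✓ — fails.
P4 (19 nt, A=4 T=4 G=5 C=6): GC 11/19 = 57.9%, outside 46.2–57.6% ✗; Tm = 64.9 + 41·(11 − 16.4)/19 = 53.2°C ✓; longest run = 2 ✓ — fails.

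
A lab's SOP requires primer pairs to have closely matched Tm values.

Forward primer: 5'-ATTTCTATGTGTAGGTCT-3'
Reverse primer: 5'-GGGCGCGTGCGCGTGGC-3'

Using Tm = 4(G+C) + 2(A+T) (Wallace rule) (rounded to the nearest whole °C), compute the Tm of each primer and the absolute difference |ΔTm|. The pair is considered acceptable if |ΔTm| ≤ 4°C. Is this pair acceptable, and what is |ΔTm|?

Forward: A=3 T=9 G=4 C=2 → Tm = 2·12 + 4·6 = 48°C.
Reverse: A=0 T=2 G=10 C=5 → Tm = 2·2 + 4·15 = 64°C.
|ΔTm| = |48 − 64| = 16°C, > 4°C.

|ΔTm| = 16°C; the pair is not acceptable.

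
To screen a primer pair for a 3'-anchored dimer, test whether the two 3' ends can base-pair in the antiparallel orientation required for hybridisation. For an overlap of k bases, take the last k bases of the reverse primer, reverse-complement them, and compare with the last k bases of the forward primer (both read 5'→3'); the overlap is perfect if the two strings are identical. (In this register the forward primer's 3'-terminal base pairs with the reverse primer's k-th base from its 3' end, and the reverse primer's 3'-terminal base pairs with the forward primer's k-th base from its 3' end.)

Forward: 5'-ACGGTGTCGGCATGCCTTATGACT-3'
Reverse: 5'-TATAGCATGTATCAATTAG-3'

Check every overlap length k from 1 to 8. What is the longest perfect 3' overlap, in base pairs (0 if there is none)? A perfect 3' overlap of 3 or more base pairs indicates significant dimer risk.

Longest perfect overlap: 2 complementary base pairs; below the dimer-risk threshold (threshold 3).

Last 8 bases (5'→3') — forward …TTATGACT, reverse …TCAATTAG.
Reverse complement of the reverse primer's last 8 bases: CTAATTGA; its first k bases are the reverse complement of the reverse primer's last k bases, so a perfect k-base overlap needs the forward primer's last k bases to equal them.
Comparing (forward last k vs required): k=1: T vs C ✗; k=2: CT vs CT ✓; k=3: ACT vs CTA ✗; k=4: GACT vs CTAA ✗; k=5: TGACT vs CTAAT ✗; k=6: ATGACT vs CTAATT ✗; k=7: TATGACT vs CTAATTG ✗; k=8: TTATGACT vs CTAATTGA ✗.
Only k = 2 is perfect, so the longest perfect 3' overlap is 2.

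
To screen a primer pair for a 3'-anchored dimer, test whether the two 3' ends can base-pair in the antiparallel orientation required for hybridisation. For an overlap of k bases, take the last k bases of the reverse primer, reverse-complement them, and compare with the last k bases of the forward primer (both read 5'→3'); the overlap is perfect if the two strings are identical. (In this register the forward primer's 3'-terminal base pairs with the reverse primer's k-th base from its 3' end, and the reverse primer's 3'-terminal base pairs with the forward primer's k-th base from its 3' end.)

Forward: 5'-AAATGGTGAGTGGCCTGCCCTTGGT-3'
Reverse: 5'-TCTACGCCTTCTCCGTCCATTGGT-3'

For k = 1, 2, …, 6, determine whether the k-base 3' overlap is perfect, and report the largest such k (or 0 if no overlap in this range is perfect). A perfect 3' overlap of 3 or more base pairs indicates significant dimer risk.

Last 6 bases (5'→3') — forward …CTTGGT, reverse …ATTGGT.
Reverse complement of the reverse primer's last 6 bases: ACCAAT; its first k bases are the reverse complement of the reverse primer's last k bases, so a perfect k-base overlap needs the forward primer's last k bases to equal them.
Comparing (forward last k vs required): k=1: T vs A ✗; k=2: GT vs AC ✗; k=3: GGT vs ACC ✗; k=4: TGGT vs ACCA ✗; k=5: TTGGT vs ACCAA ✗; k=6: CTTGGT vs ACCAAT ✗.
No overlap length from 1 to 6 is perfect, so the longest perfect 3' overlap is 0.

Longest perfect overlap: 0 complementary base pairs; below the dimer-risk threshold (threshold 3).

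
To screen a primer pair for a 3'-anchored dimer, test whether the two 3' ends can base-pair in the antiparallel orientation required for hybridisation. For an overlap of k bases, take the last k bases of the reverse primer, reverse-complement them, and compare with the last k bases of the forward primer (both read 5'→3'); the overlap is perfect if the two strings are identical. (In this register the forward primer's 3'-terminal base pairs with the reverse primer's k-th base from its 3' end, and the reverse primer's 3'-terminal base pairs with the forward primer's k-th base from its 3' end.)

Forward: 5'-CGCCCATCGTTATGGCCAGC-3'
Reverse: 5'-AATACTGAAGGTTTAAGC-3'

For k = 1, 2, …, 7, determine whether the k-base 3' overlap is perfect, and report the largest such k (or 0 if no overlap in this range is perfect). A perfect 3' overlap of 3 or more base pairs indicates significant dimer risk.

Longest perfect overlap: 2 complementary base pairs; below the dimer-risk threshold (threshold 3).

Last 7 bases (5'→3') — forward …GGCCAGC, reverse …TTTAAGC.
Reverse complement of the reverse primer's last 7 bases: GCTTAAA; its first k bases are the reverse complement of the reverse primer's last k bases, so a perfect k-base overlap needs the forward primer's last k bases to equal them.
Comparing (forward last k vs required): k=1: C vs G ✗; k=2: GC vs GC ✓; k=3: AGC vs GCT ✗; k=4: CAGC vs GCTT ✗; k=5: CCAGC vs GCTTA ✗; k=6: GCCAGC vs GCTTAA ✗; k=7: GGCCAGC vs GCTTAAA ✗.
Only k = 2 is perfect, so the longest perfect 3' overlap is 2.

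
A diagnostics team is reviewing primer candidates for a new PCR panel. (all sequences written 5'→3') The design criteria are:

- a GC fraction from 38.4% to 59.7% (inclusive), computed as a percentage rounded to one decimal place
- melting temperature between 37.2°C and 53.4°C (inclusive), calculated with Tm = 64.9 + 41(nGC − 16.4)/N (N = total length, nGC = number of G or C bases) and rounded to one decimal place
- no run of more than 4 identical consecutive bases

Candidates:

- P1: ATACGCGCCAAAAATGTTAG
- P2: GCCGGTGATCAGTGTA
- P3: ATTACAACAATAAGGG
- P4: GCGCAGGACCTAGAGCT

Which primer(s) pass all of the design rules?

P1 (20 nt, A=8 T=4 G=4 C=4): GC 8/20 = 40.0% ✓; Tm = 64.9 + 41·(8 − 16.4)/20 = 47.7°C ✓; longest run = 5, exceeds 4 ✗ — fails.
P2 (16 nt, A=3 T=4 G=6 C=3): GC 9/16 = 56.3% ✓; Tm = 64.9 + 41·(9 − 16.4)/16 = 45.9°C ✓; longest run = 2 ✓ — passes.
P3 (16 nt, A=8 T=3 G=3 C=2): GC 5/16 = 31.3%, outside 38.4–59.7% ✗; Tm = 64.9 + 41·(5 − 16.4)/16 = 35.7°C, outside 37.2–53.4°C ✗; longest run = 3 ✓ — fails.
P4 (17 nt, A=4 T=2 G=6 C=5): GC 11/17 = 64.7%, outside 38.4–59.7% ✗; Tm = 64.9 + 41·(11 − 16.4)/17 = 51.9°C ✓; longest run = 2 ✓ — fails.

P2 only.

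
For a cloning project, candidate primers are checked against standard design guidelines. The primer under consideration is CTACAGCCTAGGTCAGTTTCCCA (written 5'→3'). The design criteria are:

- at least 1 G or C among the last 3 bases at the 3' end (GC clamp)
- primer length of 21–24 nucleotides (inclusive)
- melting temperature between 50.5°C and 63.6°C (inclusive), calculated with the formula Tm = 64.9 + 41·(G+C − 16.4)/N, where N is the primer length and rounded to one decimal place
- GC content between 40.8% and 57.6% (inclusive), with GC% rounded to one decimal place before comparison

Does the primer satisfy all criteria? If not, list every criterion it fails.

Base counts: A=5, T=6, G=4, C=8 (length 23).
GC clamp: 3' end CCA has 2 G/C ✓
length: length 23 ✓
Tm: Tm = 64.9 + 41·(12 − 16.4)/23 = 57.1°C ✓
GC content: GC 12/23 = 52.2% ✓

Meets all criteria.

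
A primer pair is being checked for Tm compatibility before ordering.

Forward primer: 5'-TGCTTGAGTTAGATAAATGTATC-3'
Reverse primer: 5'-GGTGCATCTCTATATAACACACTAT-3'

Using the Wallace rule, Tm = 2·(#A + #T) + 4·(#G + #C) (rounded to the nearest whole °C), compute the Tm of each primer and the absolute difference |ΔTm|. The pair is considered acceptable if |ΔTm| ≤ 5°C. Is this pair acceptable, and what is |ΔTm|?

Forward: A=7 T=9 G=5 C=2 → Tm = 2·16 + 4·7 = 60°C.
Reverse: A=8 T=8 G=3 C=6 → Tm = 2·16 + 4·9 = 68°C.
|ΔTm| = |60 − 68| = 8°C, > 5°C.

|ΔTm| = 8°C; the pair is not acceptable.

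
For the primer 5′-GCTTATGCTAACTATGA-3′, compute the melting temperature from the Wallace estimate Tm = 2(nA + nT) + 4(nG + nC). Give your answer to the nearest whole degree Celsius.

Base counts: A=5, T=6, G=3, C=3 (length 17).
Tm = 2·(5+6) + 4·(3+3) = 2·11 + 4·6 = 22 + 24 = 46°C.

46°C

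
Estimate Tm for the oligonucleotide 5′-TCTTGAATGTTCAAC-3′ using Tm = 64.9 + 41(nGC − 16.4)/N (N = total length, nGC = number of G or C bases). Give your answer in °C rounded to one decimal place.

Base counts: A=4, T=6, G=2, C=3; G+C = 5, N = 15.
Tm = 64.9 + 41·(5 − 16.4)/15 = 64.9 + -467.40/15 = 33.7°C.

33.7°C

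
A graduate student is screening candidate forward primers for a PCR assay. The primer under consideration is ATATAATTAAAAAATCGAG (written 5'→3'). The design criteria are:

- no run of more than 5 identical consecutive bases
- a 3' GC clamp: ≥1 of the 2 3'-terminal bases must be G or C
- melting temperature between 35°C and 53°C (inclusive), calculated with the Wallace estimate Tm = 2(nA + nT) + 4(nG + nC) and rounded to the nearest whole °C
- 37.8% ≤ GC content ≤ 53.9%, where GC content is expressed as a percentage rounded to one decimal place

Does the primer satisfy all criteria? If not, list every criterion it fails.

Fails: homopolymer run, GC content.

Base counts: A=11, T=5, G=2, C=1 (length 19).
homopolymer run: longest run = 6, exceeds 5 ✗
GC clamp: 3' end AG has 1 G/C ✓
Tm: Tm = 2·16 + 4·3 = 44°C ✓
GC content: GC 3/19 = 15.8%, outside 37.8–53.9% ✗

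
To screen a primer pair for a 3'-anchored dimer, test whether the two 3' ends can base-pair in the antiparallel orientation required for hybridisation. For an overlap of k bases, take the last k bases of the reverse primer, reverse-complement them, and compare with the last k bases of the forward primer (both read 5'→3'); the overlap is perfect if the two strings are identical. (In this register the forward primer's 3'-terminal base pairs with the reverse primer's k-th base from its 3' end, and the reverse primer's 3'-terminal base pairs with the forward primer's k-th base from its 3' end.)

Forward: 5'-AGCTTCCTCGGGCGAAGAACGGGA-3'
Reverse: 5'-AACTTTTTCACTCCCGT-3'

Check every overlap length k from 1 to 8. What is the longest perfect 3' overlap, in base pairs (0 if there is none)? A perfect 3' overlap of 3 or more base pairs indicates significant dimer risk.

Last 8 bases (5'→3') — forward …GAACGGGA, reverse …ACTCCCGT.
Reverse complement of the reverse primer's last 8 bases: ACGGGAGT; its first k bases are the reverse complement of the reverse primer's last k bases, so a perfect k-base overlap needs the forward primer's last k bases to equal them.
Comparing (forward last k vs required): k=1: A vs A ✓; k=2: GA vs AC ✗; k=3: GGA vs ACG ✗; k=4: GGGA vs ACGG ✗; k=5: CGGGA vs ACGGG ✗; k=6: ACGGGA vs ACGGGA ✓; k=7: AACGGGA vs ACGGGAG ✗; k=8: GAACGGGA vs ACGGGAGT ✗.
Perfect overlaps at k = 1, 6; the largest is 6.

Longest perfect overlap: 6 complementary base pairs; significant dimer risk (threshold 3).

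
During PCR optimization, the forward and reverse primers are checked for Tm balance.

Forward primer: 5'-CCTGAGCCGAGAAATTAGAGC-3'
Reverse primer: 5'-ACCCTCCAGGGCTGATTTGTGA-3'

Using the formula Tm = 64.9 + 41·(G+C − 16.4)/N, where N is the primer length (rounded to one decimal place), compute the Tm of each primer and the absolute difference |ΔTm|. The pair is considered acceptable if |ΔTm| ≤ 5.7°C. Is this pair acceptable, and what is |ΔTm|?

Forward: G+C = 11, N = 21 → Tm = 64.9 + 41·(11 − 16.4)/21 = 54.4°C.
Reverse: G+C = 12, N = 22 → Tm = 64.9 + 41·(12 − 16.4)/22 = 56.7°C.
|ΔTm| = |54.4 − 56.7| = 2.3°C, ≤ 5.7°C.

|ΔTm| = 2.3°C; the pair is acceptable.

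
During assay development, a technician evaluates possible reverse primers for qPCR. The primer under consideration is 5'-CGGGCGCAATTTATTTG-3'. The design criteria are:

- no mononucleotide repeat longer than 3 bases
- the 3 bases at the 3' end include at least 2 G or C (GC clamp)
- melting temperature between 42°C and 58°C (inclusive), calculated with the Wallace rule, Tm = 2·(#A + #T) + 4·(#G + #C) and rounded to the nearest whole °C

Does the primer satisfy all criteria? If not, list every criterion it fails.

Base counts: A=3, T=6, G=5, C=3 (length 17).
homopolymer run: longest run = 3 ✓
GC clamp: 3' end TTG has 1 G/C, need ≥2 ✗
Tm: Tm = 2·9 + 4·8 = 50°C ✓

Fails: GC clamp.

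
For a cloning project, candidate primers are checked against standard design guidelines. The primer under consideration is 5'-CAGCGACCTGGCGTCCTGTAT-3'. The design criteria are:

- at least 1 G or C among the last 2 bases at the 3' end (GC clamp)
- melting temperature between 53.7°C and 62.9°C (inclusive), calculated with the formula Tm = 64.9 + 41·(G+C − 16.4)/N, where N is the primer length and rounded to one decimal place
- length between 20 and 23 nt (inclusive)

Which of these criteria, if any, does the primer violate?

Base counts: A=3, T=5, G=6, C=7 (length 21).
GC clamp: 3' end AT has 0 G/C, need ≥1 ✗
Tm: Tm = 64.9 + 41·(13 − 16.4)/21 = 58.3°C ✓
length: length 21 ✓

Fails: GC clamp.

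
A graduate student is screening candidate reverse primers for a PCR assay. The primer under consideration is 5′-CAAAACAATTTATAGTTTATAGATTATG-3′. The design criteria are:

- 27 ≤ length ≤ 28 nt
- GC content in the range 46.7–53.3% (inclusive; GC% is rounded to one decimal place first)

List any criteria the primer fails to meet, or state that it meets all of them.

Fails: GC content.

Base counts: A=12, T=11, G=3, C=2 (length 28).
length: length 28 ✓
GC content: GC 5/28 = 17.9%, outside 46.7–53.3% ✗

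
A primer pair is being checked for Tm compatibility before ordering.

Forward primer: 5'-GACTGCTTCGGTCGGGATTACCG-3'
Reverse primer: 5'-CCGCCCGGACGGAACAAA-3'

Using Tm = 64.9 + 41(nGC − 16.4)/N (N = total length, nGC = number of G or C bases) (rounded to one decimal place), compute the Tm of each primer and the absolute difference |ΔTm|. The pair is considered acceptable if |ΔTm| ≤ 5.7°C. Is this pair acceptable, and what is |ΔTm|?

|ΔTm| = 5.7°C; the pair is acceptable.

Forward: G+C = 14, N = 23 → Tm = 64.9 + 41·(14 − 16.4)/23 = 60.6°C.
Reverse: G+C = 12, N = 18 → Tm = 64.9 + 41·(12 − 16.4)/18 = 54.9°C.
|ΔTm| = |60.6 − 54.9| = 5.7°C, ≤ 5.7°C.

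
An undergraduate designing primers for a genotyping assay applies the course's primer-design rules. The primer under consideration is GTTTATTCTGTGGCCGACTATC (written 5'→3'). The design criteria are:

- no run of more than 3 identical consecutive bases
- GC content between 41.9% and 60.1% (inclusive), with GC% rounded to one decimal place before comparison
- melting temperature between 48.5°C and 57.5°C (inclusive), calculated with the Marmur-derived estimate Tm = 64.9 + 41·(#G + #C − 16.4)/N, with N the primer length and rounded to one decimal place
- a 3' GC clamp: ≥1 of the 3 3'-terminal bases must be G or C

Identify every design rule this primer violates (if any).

Meets all criteria.

Base counts: A=3, T=9, G=5, C=5 (length 22).
homopolymer run: longest run = 3 ✓
GC content: GC 10/22 = 45.5% ✓
Tm: Tm = 64.9 + 41·(10 − 16.4)/22 = 53.0°C ✓
GC clamp: 3' end ATC has 1 G/C ✓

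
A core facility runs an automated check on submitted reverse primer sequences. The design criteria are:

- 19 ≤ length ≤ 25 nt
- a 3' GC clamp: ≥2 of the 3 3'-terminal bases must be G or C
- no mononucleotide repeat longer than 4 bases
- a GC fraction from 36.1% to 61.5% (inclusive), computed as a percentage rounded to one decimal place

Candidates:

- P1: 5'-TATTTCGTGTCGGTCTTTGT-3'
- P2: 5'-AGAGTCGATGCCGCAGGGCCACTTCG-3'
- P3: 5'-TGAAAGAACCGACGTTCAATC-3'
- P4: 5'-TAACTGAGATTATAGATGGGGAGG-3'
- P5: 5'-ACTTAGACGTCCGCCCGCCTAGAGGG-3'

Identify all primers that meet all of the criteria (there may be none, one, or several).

P4 only.

P1 (20 nt, A=1 T=11 G=5 C=3): length 20 ✓; 3' end TGT has 1 G/C, need ≥2 ✗; longest run = 3 ✓; GC 8/20 = 40.0% ✓ — fails.
P2 (26 nt, A=5 T=4 G=9 C=8): length 26, outside 19–25 ✗; 3' end TCG has 2 G/C ✓; longest run = 3 ✓; GC 17/26 = 65.4%, outside 36.1–61.5% ✗ — fails.
P3 (21 nt, A=8 T=4 G=4 C=5): length 21 ✓; 3' end ATC has 1 G/C, need ≥2 ✗; longest run = 3 ✓; GC 9/21 = 42.9% ✓ — fails.
P4 (24 nt, A=8 T=6 G=9 C=1): length 24 ✓; 3' end AGG has 2 G/C ✓; longest run = 4 ✓; GC 10/24 = 41.7% ✓ — passes.
P5 (26 nt, A=5 T=4 G=8 C=9): length 26, outside 19–25 ✗; 3' end GGG has 3 G/C ✓; longest run = 3 ✓; GC 17/26 = 65.4%, outside 36.1–61.5% ✗ — fails.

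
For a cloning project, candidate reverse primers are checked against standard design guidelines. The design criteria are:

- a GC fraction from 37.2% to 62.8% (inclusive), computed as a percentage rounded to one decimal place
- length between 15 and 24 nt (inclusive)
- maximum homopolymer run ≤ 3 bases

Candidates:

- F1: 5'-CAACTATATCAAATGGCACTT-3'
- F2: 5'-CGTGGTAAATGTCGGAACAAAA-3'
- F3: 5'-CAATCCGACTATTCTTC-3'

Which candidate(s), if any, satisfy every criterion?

F1 (21 nt, A=8 T=6 G=2 C=5): GC 7/21 = 33.3%, outside 37.2–62.8% ✗; length 21 ✓; longest run = 3 ✓ — fails.
F2 (22 nt, A=9 T=4 G=6 C=3): GC 9/22 = 40.9% ✓; length 22 ✓; longest run = 4, exceeds 3 ✗ — fails.
F3 (17 nt, A=4 T=6 G=1 C=6): GC 7/17 = 41.2% ✓; length 17 ✓; longest run = 2 ✓ — passes.

F3 only.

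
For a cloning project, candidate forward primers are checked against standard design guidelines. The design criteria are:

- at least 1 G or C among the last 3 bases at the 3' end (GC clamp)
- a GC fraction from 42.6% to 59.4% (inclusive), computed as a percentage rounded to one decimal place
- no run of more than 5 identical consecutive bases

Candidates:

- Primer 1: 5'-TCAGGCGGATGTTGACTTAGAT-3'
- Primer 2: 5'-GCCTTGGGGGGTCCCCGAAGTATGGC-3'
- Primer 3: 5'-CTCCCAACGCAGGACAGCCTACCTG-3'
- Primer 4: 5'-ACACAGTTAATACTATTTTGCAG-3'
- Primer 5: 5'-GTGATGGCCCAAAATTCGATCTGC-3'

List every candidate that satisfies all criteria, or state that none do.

Primer 1 and Primer 5.

Primer 1 (22 nt, A=5 T=7 G=7 C=3): 3' end GAT has 1 G/C ✓; GC 10/22 = 45.5% ✓; longest run = 2 ✓ — passes.
Primer 2 (26 nt, A=3 T=5 G=11 C=7): 3' end GGC has 3 G/C ✓; GC 18/26 = 69.2%, outside 42.6–59.4% ✗; longest run = 6, exceeds 5 ✗ — fails.
Primer 3 (25 nt, A=6 T=3 G=5 C=11): 3' end CTG has 2 G/C ✓; GC 16/25 = 64.0%, outside 42.6–59.4% ✗; longest run = 3 ✓ — fails.
Primer 4 (23 nt, A=8 T=8 G=3 C=4): 3' end CAG has 2 G/C ✓; GC 7/23 = 30.4%, outside 42.6–59.4% ✗; longest run = 4 ✓ — fails.
Primer 5 (24 nt, A=6 T=6 G=6 C=6): 3' end TGC has 2 G/C ✓; GC 12/24 = 50.0% ✓; longest run = 4 ✓ — passes.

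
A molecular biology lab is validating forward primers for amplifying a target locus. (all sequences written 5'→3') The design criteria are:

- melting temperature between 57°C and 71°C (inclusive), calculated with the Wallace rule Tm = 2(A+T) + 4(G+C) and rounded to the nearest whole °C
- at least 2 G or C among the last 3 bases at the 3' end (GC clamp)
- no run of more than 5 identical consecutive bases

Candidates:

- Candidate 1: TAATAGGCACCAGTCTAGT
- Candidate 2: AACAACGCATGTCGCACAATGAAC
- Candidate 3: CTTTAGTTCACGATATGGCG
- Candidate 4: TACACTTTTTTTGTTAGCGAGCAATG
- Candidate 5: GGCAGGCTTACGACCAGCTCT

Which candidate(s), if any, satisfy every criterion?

Candidate 1 (19 nt, A=6 T=5 G=4 C=4): Tm = 2·11 + 4·8 = 54°C, outside 57–71°C ✗; 3' end AGT has 1 G/C, need ≥2 ✗; longest run = 2 ✓ — fails.
Candidate 2 (24 nt, A=10 T=3 G=4 C=7): Tm = 2·13 + 4·11 = 70°C ✓; 3' end AAC has 1 G/C, need ≥2 ✗; longest run = 2 ✓ — fails.
Candidate 3 (20 nt, A=4 T=7 G=5 C=4): Tm = 2·11 + 4·9 = 58°C ✓; 3' end GCG has 3 G/C ✓; longest run = 3 ✓ — passes.
Candidate 4 (26 nt, A=6 T=11 G=5 C=4): Tm = 2·17 + 4·9 = 70°C ✓; 3' end ATG has 1 G/C, need ≥2 ✗; longest run = 7, exceeds 5 ✗ — fails.
Candidate 5 (21 nt, A=4 T=4 G=6 C=7): Tm = 2·8 + 4·13 = 68°C ✓; 3' end TCT has 1 G/C, need ≥2 ✗; longest run = 2 ✓ — fails.

Candidate 3 only.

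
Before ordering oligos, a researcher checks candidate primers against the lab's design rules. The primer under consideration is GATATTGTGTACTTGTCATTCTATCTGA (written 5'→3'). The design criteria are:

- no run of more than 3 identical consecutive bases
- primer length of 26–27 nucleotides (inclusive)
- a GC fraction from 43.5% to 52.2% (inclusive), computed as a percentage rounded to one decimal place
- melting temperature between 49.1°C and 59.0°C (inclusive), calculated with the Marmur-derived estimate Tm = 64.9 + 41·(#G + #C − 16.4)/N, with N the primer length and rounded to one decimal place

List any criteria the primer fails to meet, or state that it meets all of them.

Fails: length, GC content.

Base counts: A=6, T=13, G=5, C=4 (length 28).
homopolymer run: longest run = 2 ✓
length: length 28, outside 26–27 ✗
GC content: GC 9/28 = 32.1%, outside 43.5–52.2% ✗
Tm: Tm = 64.9 + 41·(9 − 16.4)/28 = 54.1°C ✓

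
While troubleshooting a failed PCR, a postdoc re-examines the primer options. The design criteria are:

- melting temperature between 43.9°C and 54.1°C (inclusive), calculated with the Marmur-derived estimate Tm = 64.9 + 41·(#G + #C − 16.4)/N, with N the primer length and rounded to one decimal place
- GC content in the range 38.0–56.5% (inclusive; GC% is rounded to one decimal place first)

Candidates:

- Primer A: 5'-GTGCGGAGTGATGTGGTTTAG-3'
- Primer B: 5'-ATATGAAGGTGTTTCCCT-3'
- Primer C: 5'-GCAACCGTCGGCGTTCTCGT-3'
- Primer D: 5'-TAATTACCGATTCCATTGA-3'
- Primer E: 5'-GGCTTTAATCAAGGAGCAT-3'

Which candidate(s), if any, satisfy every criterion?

Primer A (21 nt, A=3 T=7 G=10 C=1): Tm = 64.9 + 41·(11 − 16.4)/21 = 54.4°C, outside 43.9–54.1°C ✗; GC 11/21 = 52.4% ✓ — fails.
Primer B (18 nt, A=4 T=7 G=4 C=3): Tm = 64.9 + 41·(7 − 16.4)/18 = 43.5°C, outside 43.9–54.1°C ✗; GC 7/18 = 38.9% ✓ — fails.
Primer C (20 nt, A=2 T=5 G=6 C=7): Tm = 64.9 + 41·(13 − 16.4)/20 = 57.9°C, outside 43.9–54.1°C ✗; GC 13/20 = 65.0%, outside 38.0–56.5% ✗ — fails.
Primer D (19 nt, A=6 T=7 G=2 C=4): Tm = 64.9 + 41·(6 − 16.4)/19 = 42.5°C, outside 43.9–54.1°C ✗; GC 6/19 = 31.6%, outside 38.0–56.5% ✗ — fails.
Primer E (19 nt, A=6 T=5 G=5 C=3): Tm = 64.9 + 41·(8 − 16.4)/19 = 46.8°C ✓; GC 8/19 = 42.1% ✓ — passes.

Primer E only.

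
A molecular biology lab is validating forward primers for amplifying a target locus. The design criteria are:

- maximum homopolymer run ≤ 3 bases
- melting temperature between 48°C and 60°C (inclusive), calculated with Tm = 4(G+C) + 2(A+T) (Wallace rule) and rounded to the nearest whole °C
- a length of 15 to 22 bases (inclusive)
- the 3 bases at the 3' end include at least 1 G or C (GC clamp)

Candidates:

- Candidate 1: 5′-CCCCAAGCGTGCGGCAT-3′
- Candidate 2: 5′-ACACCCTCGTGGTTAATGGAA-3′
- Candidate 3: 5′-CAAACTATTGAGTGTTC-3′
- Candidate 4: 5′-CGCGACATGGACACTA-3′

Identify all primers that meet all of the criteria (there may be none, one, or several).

Candidate 1 (17 nt, A=3 T=2 G=5 C=7): longest run = 4, exceeds 3 ✗; Tm = 2·5 + 4·12 = 58°C ✓; length 17 ✓; 3' end CAT has 1 G/C ✓ — fails.
Candidate 2 (21 nt, A=6 T=5 G=5 C=5): longest run = 3 ✓; Tm = 2·11 + 4·10 = 62°C, outside 48–60°C ✗; length 21 ✓; 3' end GAA has 1 G/C ✓ — fails.
Candidate 3 (17 nt, A=5 T=6 G=3 C=3): longest run = 3 ✓; Tm = 2·11 + 4·6 = 46°C, outside 48–60°C ✗; length 17 ✓; 3' end TTC has 1 G/C ✓ — fails.
Candidate 4 (16 nt, A=5 T=2 G=4 C=5): longest run = 2 ✓; Tm = 2·7 + 4·9 = 50°C ✓; length 16 ✓; 3' end CTA has 1 G/C ✓ — passes.

Candidate 4 only.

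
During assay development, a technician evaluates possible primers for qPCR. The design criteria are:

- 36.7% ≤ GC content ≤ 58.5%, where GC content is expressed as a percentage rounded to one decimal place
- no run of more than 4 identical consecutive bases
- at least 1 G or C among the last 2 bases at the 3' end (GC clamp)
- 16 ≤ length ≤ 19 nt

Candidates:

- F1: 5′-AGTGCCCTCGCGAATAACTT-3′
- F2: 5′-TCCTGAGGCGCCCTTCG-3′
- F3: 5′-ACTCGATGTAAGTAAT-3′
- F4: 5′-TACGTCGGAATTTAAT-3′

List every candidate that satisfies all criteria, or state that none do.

F1 (20 nt, A=5 T=5 G=4 C=6): GC 10/20 = 50.0% ✓; longest run = 3 ✓; 3' end TT has 0 G/C, need ≥1 ✗; length 20, outside 16–19 ✗ — fails.
F2 (17 nt, A=1 T=4 G=5 C=7): GC 12/17 = 70.6%, outside 36.7–58.5% ✗; longest run = 3 ✓; 3' end CG has 2 G/C ✓; length 17 ✓ — fails.
F3 (16 nt, A=6 T=5 G=3 C=2): GC 5/16 = 31.3%, outside 36.7–58.5% ✗; longest run = 2 ✓; 3' end AT has 0 G/C, need ≥1 ✗; length 16 ✓ — fails.
F4 (16 nt, A=5 T=6 G=3 C=2): GC 5/16 = 31.3%, outside 36.7–58.5% ✗; longest run = 3 ✓; 3' end AT has 0 G/C, need ≥1 ✗; length 16 ✓ — fails.

None of the candidates satisfy all criteria.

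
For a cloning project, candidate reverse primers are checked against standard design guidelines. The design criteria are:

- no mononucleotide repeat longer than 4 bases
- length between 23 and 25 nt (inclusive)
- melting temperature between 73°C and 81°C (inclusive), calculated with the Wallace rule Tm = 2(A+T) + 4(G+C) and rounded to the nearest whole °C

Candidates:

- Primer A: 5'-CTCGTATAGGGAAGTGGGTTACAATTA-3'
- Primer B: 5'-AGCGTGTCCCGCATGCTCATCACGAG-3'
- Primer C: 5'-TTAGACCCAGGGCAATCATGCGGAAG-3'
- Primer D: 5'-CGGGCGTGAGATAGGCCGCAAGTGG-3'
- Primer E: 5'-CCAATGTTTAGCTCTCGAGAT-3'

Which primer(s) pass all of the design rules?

Primer A (27 nt, A=8 T=8 G=8 C=3): longest run = 3 ✓; length 27, outside 23–25 ✗; Tm = 2·16 + 4·11 = 76°C ✓ — fails.
Primer B (26 nt, A=5 T=5 G=7 C=9): longest run = 3 ✓; length 26, outside 23–25 ✗; Tm = 2·10 + 4·16 = 84°C, outside 73–81°C ✗ — fails.
Primer C (26 nt, A=8 T=4 G=8 C=6): longest run = 3 ✓; length 26, outside 23–25 ✗; Tm = 2·12 + 4·14 = 80°C ✓ — fails.
Primer D (25 nt, A=5 T=3 G=12 C=5): longest run = 3 ✓; length 25 ✓; Tm = 2·8 + 4·17 = 84°C, outside 73–81°C ✗ — fails.
Primer E (21 nt, A=5 T=7 G=4 C=5): longest run = 3 ✓; length 21, outside 23–25 ✗; Tm = 2·12 + 4·9 = 60°C, outside 73–81°C ✗ — fails.

None of the candidates satisfy all criteria.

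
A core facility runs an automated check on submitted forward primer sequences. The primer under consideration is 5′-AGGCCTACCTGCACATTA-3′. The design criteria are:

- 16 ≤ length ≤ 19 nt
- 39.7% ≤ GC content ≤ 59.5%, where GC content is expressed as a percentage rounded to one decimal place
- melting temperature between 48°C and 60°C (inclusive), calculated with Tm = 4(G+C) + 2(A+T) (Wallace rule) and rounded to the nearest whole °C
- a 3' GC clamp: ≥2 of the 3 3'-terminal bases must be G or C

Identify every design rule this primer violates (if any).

Fails: GC clamp.

Base counts: A=5, T=4, G=3, C=6 (length 18).
length: length 18 ✓
GC content: GC 9/18 = 50.0% ✓
Tm: Tm = 2·9 + 4·9 = 54°C ✓
GC clamp: 3' end TTA has 0 G/C, need ≥2 ✗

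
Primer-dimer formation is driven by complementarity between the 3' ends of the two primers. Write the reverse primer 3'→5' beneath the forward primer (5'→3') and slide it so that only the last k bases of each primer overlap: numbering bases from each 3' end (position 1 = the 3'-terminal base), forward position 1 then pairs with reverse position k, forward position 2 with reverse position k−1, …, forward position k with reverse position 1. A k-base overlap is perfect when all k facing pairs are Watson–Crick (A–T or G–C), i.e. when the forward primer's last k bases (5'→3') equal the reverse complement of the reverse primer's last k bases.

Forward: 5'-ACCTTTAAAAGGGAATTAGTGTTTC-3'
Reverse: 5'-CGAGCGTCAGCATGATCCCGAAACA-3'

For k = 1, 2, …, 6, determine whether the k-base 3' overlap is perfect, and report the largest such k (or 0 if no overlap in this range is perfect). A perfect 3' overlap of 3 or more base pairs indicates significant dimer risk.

Last 6 bases (5'→3') — forward …TGTTTC, reverse …GAAACA.
Reverse complement of the reverse primer's last 6 bases: TGTTTC; its first k bases are the reverse complement of the reverse primer's last k bases, so a perfect k-base overlap needs the forward primer's last k bases to equal them.
Comparing (forward last k vs required): k=1: C vs T ✗; k=2: TC vs TG ✗; k=3: TTC vs TGT ✗; k=4: TTTC vs TGTT ✗; k=5: GTTTC vs TGTTT ✗; k=6: TGTTTC vs TGTTTC ✓.
Only k = 6 is perfect, so the longest perfect 3' overlap is 6.

Longest perfect overlap: 6 complementary base pairs; significant dimer risk (threshold 3).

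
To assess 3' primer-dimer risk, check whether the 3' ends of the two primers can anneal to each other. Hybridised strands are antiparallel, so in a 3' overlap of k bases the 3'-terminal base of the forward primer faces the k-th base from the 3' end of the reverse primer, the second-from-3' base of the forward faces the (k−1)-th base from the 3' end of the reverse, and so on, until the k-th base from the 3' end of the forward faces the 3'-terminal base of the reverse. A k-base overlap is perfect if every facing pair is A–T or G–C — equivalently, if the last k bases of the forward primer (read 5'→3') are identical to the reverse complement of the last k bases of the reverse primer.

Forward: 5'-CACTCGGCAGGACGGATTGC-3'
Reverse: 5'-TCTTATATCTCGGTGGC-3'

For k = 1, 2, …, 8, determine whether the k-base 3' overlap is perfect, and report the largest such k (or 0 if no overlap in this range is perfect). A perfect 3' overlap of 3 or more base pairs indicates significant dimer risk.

Last 8 bases (5'→3') — forward …CGGATTGC, reverse …TCGGTGGC.
Reverse complement of the reverse primer's last 8 bases: GCCACCGA; its first k bases are the reverse complement of the reverse primer's last k bases, so a perfect k-base overlap needs the forward primer's last k bases to equal them.
Comparing (forward last k vs required): k=1: C vs G ✗; k=2: GC vs GC ✓; k=3: TGC vs GCC ✗; k=4: TTGC vs GCCA ✗; k=5: ATTGC vs GCCAC ✗; k=6: GATTGC vs GCCACC ✗; k=7: GGATTGC vs GCCACCG ✗; k=8: CGGATTGC vs GCCACCGA ✗.
Only k = 2 is perfect, so the longest perfect 3' overlap is 2.

Longest perfect overlap: 2 complementary base pairs; below the dimer-risk threshold (threshold 3).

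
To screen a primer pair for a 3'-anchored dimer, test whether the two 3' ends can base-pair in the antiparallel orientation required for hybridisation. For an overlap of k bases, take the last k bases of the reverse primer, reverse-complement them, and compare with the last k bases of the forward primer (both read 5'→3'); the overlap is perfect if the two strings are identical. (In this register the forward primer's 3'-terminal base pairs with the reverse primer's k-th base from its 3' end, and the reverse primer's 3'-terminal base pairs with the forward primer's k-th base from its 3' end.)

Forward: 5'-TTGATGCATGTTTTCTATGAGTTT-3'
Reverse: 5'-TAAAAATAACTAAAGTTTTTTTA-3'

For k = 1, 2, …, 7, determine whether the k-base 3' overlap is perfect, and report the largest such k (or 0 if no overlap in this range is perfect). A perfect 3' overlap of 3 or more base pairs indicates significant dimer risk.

Last 7 bases (5'→3') — forward …TGAGTTT, reverse …TTTTTTA.
Reverse complement of the reverse primer's last 7 bases: TAAAAAA; its first k bases are the reverse complement of the reverse primer's last k bases, so a perfect k-base overlap needs the forward primer's last k bases to equal them.
Comparing (forward last k vs required): k=1: T vs T ✓; k=2: TT vs TA ✗; k=3: TTT vs TAA ✗; k=4: GTTT vs TAAA ✗; k=5: AGTTT vs TAAAA ✗; k=6: GAGTTT vs TAAAAA ✗; k=7: TGAGTTT vs TAAAAAA ✗.
Only k = 1 is perfect, so the longest perfect 3' overlap is 1.

Longest perfect overlap: 1 complementary base pair; below the dimer-risk threshold (threshold 3).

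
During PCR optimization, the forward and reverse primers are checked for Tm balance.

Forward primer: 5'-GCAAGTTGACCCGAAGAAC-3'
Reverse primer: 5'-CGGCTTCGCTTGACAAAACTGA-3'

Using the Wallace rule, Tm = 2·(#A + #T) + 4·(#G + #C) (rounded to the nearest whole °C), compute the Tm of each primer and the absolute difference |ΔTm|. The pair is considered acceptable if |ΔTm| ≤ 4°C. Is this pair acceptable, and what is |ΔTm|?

Forward: A=7 T=2 G=5 C=5 → Tm = 2·9 + 4·10 = 58°C.
Reverse: A=6 T=5 G=5 C=6 → Tm = 2·11 + 4·11 = 66°C.
|ΔTm| = |58 − 66| = 8°C, > 4°C.

|ΔTm| = 8°C; the pair is not acceptable.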